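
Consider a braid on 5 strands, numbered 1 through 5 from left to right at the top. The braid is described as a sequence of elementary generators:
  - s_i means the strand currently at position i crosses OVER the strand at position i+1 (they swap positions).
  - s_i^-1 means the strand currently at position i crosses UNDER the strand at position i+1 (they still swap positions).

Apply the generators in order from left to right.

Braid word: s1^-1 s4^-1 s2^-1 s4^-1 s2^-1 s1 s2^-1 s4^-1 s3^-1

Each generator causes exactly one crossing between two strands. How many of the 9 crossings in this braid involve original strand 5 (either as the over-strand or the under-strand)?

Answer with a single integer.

Gen 1: crossing 1x2. Involves strand 5? no. Count so far: 0
Gen 2: crossing 4x5. Involves strand 5? yes. Count so far: 1
Gen 3: crossing 1x3. Involves strand 5? no. Count so far: 1
Gen 4: crossing 5x4. Involves strand 5? yes. Count so far: 2
Gen 5: crossing 3x1. Involves strand 5? no. Count so far: 2
Gen 6: crossing 2x1. Involves strand 5? no. Count so far: 2
Gen 7: crossing 2x3. Involves strand 5? no. Count so far: 2
Gen 8: crossing 4x5. Involves strand 5? yes. Count so far: 3
Gen 9: crossing 2x5. Involves strand 5? yes. Count so far: 4

Answer: 4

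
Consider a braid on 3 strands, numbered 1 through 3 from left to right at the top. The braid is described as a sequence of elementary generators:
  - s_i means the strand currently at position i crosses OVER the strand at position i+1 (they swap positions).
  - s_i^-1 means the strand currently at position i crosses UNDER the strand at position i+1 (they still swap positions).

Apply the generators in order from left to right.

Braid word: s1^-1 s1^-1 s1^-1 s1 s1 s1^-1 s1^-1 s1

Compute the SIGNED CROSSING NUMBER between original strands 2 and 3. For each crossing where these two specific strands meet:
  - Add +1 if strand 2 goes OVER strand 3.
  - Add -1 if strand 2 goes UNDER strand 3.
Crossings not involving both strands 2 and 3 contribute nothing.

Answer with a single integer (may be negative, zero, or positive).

Gen 1: crossing 1x2. Both 2&3? no. Sum: 0
Gen 2: crossing 2x1. Both 2&3? no. Sum: 0
Gen 3: crossing 1x2. Both 2&3? no. Sum: 0
Gen 4: crossing 2x1. Both 2&3? no. Sum: 0
Gen 5: crossing 1x2. Both 2&3? no. Sum: 0
Gen 6: crossing 2x1. Both 2&3? no. Sum: 0
Gen 7: crossing 1x2. Both 2&3? no. Sum: 0
Gen 8: crossing 2x1. Both 2&3? no. Sum: 0

Answer: 0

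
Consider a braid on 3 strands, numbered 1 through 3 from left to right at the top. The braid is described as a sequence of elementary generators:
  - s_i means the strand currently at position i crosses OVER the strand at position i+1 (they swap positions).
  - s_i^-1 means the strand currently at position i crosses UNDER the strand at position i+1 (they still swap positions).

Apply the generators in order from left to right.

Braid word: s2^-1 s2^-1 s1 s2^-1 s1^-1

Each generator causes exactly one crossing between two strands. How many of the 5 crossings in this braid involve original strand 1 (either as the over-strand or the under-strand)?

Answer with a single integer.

Answer: 2

Derivation:
Gen 1: crossing 2x3. Involves strand 1? no. Count so far: 0
Gen 2: crossing 3x2. Involves strand 1? no. Count so far: 0
Gen 3: crossing 1x2. Involves strand 1? yes. Count so far: 1
Gen 4: crossing 1x3. Involves strand 1? yes. Count so far: 2
Gen 5: crossing 2x3. Involves strand 1? no. Count so far: 2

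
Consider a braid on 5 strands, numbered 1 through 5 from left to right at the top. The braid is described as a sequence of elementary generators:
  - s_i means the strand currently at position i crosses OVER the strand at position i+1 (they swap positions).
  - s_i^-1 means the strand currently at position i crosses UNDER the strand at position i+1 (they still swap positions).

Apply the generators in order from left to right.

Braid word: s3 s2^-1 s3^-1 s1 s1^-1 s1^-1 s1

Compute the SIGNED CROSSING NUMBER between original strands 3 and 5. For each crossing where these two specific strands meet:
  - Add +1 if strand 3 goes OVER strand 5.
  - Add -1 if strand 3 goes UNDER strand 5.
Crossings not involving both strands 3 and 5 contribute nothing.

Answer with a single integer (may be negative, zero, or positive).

Answer: 0

Derivation:
Gen 1: crossing 3x4. Both 3&5? no. Sum: 0
Gen 2: crossing 2x4. Both 3&5? no. Sum: 0
Gen 3: crossing 2x3. Both 3&5? no. Sum: 0
Gen 4: crossing 1x4. Both 3&5? no. Sum: 0
Gen 5: crossing 4x1. Both 3&5? no. Sum: 0
Gen 6: crossing 1x4. Both 3&5? no. Sum: 0
Gen 7: crossing 4x1. Both 3&5? no. Sum: 0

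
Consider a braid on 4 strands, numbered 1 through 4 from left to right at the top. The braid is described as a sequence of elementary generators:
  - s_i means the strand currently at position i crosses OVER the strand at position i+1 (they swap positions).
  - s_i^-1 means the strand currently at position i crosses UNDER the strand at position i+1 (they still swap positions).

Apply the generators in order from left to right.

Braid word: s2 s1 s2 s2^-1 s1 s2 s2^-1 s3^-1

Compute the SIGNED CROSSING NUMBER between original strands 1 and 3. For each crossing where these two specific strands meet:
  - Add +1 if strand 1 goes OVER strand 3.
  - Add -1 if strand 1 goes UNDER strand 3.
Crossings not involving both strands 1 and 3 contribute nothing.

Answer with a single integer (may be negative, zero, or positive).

Answer: 0

Derivation:
Gen 1: crossing 2x3. Both 1&3? no. Sum: 0
Gen 2: 1 over 3. Both 1&3? yes. Contrib: +1. Sum: 1
Gen 3: crossing 1x2. Both 1&3? no. Sum: 1
Gen 4: crossing 2x1. Both 1&3? no. Sum: 1
Gen 5: 3 over 1. Both 1&3? yes. Contrib: -1. Sum: 0
Gen 6: crossing 3x2. Both 1&3? no. Sum: 0
Gen 7: crossing 2x3. Both 1&3? no. Sum: 0
Gen 8: crossing 2x4. Both 1&3? no. Sum: 0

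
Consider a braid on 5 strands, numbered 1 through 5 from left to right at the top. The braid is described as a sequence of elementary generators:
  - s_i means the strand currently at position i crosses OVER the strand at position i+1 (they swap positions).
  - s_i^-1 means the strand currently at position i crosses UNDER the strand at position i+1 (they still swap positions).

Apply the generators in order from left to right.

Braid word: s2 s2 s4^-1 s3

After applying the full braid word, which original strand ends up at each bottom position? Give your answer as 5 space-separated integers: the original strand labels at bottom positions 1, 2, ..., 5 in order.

Gen 1 (s2): strand 2 crosses over strand 3. Perm now: [1 3 2 4 5]
Gen 2 (s2): strand 3 crosses over strand 2. Perm now: [1 2 3 4 5]
Gen 3 (s4^-1): strand 4 crosses under strand 5. Perm now: [1 2 3 5 4]
Gen 4 (s3): strand 3 crosses over strand 5. Perm now: [1 2 5 3 4]

Answer: 1 2 5 3 4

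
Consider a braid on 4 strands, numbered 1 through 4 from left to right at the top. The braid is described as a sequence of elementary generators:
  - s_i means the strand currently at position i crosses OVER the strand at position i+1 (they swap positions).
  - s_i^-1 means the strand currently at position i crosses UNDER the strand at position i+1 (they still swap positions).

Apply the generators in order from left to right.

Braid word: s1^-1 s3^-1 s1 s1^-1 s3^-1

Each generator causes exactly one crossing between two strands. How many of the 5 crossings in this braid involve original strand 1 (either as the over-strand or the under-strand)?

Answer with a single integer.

Gen 1: crossing 1x2. Involves strand 1? yes. Count so far: 1
Gen 2: crossing 3x4. Involves strand 1? no. Count so far: 1
Gen 3: crossing 2x1. Involves strand 1? yes. Count so far: 2
Gen 4: crossing 1x2. Involves strand 1? yes. Count so far: 3
Gen 5: crossing 4x3. Involves strand 1? no. Count so far: 3

Answer: 3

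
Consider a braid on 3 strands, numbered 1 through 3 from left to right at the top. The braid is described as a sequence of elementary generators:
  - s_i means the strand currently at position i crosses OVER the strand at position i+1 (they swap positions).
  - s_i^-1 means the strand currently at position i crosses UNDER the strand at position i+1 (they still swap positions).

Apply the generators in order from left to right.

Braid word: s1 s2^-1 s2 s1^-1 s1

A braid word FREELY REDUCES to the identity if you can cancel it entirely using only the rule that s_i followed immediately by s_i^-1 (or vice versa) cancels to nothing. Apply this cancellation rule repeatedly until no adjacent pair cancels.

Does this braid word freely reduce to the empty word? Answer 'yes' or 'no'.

Answer: no

Derivation:
Gen 1 (s1): push. Stack: [s1]
Gen 2 (s2^-1): push. Stack: [s1 s2^-1]
Gen 3 (s2): cancels prior s2^-1. Stack: [s1]
Gen 4 (s1^-1): cancels prior s1. Stack: []
Gen 5 (s1): push. Stack: [s1]
Reduced word: s1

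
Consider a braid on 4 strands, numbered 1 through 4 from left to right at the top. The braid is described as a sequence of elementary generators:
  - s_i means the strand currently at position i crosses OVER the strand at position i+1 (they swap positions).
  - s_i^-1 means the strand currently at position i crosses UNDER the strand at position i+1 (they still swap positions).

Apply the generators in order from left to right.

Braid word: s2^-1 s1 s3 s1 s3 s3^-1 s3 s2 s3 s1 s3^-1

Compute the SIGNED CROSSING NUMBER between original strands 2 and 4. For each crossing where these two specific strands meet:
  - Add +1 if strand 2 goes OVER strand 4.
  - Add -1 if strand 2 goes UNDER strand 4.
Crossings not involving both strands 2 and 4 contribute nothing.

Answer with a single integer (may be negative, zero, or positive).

Answer: -2

Derivation:
Gen 1: crossing 2x3. Both 2&4? no. Sum: 0
Gen 2: crossing 1x3. Both 2&4? no. Sum: 0
Gen 3: 2 over 4. Both 2&4? yes. Contrib: +1. Sum: 1
Gen 4: crossing 3x1. Both 2&4? no. Sum: 1
Gen 5: 4 over 2. Both 2&4? yes. Contrib: -1. Sum: 0
Gen 6: 2 under 4. Both 2&4? yes. Contrib: -1. Sum: -1
Gen 7: 4 over 2. Both 2&4? yes. Contrib: -1. Sum: -2
Gen 8: crossing 3x2. Both 2&4? no. Sum: -2
Gen 9: crossing 3x4. Both 2&4? no. Sum: -2
Gen 10: crossing 1x2. Both 2&4? no. Sum: -2
Gen 11: crossing 4x3. Both 2&4? no. Sum: -2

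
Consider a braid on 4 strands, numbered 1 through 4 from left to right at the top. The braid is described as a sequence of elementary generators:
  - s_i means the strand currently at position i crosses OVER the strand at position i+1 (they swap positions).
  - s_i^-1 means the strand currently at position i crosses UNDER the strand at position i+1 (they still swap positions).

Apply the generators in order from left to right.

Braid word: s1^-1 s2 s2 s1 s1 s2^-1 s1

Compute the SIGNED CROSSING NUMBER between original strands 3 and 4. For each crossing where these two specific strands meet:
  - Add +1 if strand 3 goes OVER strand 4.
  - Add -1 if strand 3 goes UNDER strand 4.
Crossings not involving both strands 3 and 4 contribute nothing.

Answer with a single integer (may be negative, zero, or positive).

Answer: 0

Derivation:
Gen 1: crossing 1x2. Both 3&4? no. Sum: 0
Gen 2: crossing 1x3. Both 3&4? no. Sum: 0
Gen 3: crossing 3x1. Both 3&4? no. Sum: 0
Gen 4: crossing 2x1. Both 3&4? no. Sum: 0
Gen 5: crossing 1x2. Both 3&4? no. Sum: 0
Gen 6: crossing 1x3. Both 3&4? no. Sum: 0
Gen 7: crossing 2x3. Both 3&4? no. Sum: 0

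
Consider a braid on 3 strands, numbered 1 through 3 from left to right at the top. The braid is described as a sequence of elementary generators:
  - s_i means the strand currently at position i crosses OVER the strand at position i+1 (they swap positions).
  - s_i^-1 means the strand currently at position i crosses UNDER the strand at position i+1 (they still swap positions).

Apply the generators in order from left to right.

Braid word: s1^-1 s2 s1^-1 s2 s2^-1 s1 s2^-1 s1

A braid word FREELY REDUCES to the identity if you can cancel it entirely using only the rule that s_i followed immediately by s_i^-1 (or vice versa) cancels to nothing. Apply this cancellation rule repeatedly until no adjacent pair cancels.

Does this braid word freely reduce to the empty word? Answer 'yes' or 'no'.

Gen 1 (s1^-1): push. Stack: [s1^-1]
Gen 2 (s2): push. Stack: [s1^-1 s2]
Gen 3 (s1^-1): push. Stack: [s1^-1 s2 s1^-1]
Gen 4 (s2): push. Stack: [s1^-1 s2 s1^-1 s2]
Gen 5 (s2^-1): cancels prior s2. Stack: [s1^-1 s2 s1^-1]
Gen 6 (s1): cancels prior s1^-1. Stack: [s1^-1 s2]
Gen 7 (s2^-1): cancels prior s2. Stack: [s1^-1]
Gen 8 (s1): cancels prior s1^-1. Stack: []
Reduced word: (empty)

Answer: yes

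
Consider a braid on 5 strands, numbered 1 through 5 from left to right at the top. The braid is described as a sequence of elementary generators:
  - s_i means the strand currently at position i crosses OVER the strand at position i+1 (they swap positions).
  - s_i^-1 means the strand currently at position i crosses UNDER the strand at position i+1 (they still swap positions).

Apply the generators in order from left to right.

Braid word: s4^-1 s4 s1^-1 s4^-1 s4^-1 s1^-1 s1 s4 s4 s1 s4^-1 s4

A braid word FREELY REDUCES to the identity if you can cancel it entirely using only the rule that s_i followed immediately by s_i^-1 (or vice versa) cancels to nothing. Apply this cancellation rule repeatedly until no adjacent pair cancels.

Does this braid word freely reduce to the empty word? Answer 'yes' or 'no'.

Gen 1 (s4^-1): push. Stack: [s4^-1]
Gen 2 (s4): cancels prior s4^-1. Stack: []
Gen 3 (s1^-1): push. Stack: [s1^-1]
Gen 4 (s4^-1): push. Stack: [s1^-1 s4^-1]
Gen 5 (s4^-1): push. Stack: [s1^-1 s4^-1 s4^-1]
Gen 6 (s1^-1): push. Stack: [s1^-1 s4^-1 s4^-1 s1^-1]
Gen 7 (s1): cancels prior s1^-1. Stack: [s1^-1 s4^-1 s4^-1]
Gen 8 (s4): cancels prior s4^-1. Stack: [s1^-1 s4^-1]
Gen 9 (s4): cancels prior s4^-1. Stack: [s1^-1]
Gen 10 (s1): cancels prior s1^-1. Stack: []
Gen 11 (s4^-1): push. Stack: [s4^-1]
Gen 12 (s4): cancels prior s4^-1. Stack: []
Reduced word: (empty)

Answer: yes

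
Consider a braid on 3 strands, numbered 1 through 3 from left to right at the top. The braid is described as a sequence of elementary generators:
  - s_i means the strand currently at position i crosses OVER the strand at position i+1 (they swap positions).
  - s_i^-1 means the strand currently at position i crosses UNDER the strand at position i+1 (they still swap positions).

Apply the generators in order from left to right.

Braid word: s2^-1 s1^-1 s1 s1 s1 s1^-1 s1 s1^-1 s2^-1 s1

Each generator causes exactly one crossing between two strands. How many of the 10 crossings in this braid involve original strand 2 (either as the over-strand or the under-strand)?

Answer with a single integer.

Gen 1: crossing 2x3. Involves strand 2? yes. Count so far: 1
Gen 2: crossing 1x3. Involves strand 2? no. Count so far: 1
Gen 3: crossing 3x1. Involves strand 2? no. Count so far: 1
Gen 4: crossing 1x3. Involves strand 2? no. Count so far: 1
Gen 5: crossing 3x1. Involves strand 2? no. Count so far: 1
Gen 6: crossing 1x3. Involves strand 2? no. Count so far: 1
Gen 7: crossing 3x1. Involves strand 2? no. Count so far: 1
Gen 8: crossing 1x3. Involves strand 2? no. Count so far: 1
Gen 9: crossing 1x2. Involves strand 2? yes. Count so far: 2
Gen 10: crossing 3x2. Involves strand 2? yes. Count so far: 3

Answer: 3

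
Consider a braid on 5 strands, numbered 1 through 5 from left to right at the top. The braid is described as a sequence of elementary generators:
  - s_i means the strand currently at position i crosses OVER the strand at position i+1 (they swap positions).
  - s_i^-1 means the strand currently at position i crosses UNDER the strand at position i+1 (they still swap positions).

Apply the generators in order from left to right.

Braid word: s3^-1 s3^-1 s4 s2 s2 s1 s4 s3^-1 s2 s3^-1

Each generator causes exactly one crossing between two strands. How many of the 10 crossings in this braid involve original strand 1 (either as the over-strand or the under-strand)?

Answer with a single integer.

Answer: 3

Derivation:
Gen 1: crossing 3x4. Involves strand 1? no. Count so far: 0
Gen 2: crossing 4x3. Involves strand 1? no. Count so far: 0
Gen 3: crossing 4x5. Involves strand 1? no. Count so far: 0
Gen 4: crossing 2x3. Involves strand 1? no. Count so far: 0
Gen 5: crossing 3x2. Involves strand 1? no. Count so far: 0
Gen 6: crossing 1x2. Involves strand 1? yes. Count so far: 1
Gen 7: crossing 5x4. Involves strand 1? no. Count so far: 1
Gen 8: crossing 3x4. Involves strand 1? no. Count so far: 1
Gen 9: crossing 1x4. Involves strand 1? yes. Count so far: 2
Gen 10: crossing 1x3. Involves strand 1? yes. Count so far: 3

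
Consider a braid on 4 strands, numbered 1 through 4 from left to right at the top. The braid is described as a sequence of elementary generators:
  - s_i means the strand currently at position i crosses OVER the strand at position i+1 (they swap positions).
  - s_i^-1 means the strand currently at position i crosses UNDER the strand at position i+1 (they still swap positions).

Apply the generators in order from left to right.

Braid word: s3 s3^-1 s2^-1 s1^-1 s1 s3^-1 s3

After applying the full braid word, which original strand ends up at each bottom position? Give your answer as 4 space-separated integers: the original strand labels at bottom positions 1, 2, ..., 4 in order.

Answer: 1 3 2 4

Derivation:
Gen 1 (s3): strand 3 crosses over strand 4. Perm now: [1 2 4 3]
Gen 2 (s3^-1): strand 4 crosses under strand 3. Perm now: [1 2 3 4]
Gen 3 (s2^-1): strand 2 crosses under strand 3. Perm now: [1 3 2 4]
Gen 4 (s1^-1): strand 1 crosses under strand 3. Perm now: [3 1 2 4]
Gen 5 (s1): strand 3 crosses over strand 1. Perm now: [1 3 2 4]
Gen 6 (s3^-1): strand 2 crosses under strand 4. Perm now: [1 3 4 2]
Gen 7 (s3): strand 4 crosses over strand 2. Perm now: [1 3 2 4]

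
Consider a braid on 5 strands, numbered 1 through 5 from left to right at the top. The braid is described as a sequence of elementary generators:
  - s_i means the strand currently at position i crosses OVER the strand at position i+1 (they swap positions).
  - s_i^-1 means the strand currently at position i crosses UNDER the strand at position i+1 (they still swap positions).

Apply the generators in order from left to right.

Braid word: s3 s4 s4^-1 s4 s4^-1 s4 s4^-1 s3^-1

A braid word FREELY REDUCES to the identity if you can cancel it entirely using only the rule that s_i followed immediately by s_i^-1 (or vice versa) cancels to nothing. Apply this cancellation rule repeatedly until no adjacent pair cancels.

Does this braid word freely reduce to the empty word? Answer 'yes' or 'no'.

Gen 1 (s3): push. Stack: [s3]
Gen 2 (s4): push. Stack: [s3 s4]
Gen 3 (s4^-1): cancels prior s4. Stack: [s3]
Gen 4 (s4): push. Stack: [s3 s4]
Gen 5 (s4^-1): cancels prior s4. Stack: [s3]
Gen 6 (s4): push. Stack: [s3 s4]
Gen 7 (s4^-1): cancels prior s4. Stack: [s3]
Gen 8 (s3^-1): cancels prior s3. Stack: []
Reduced word: (empty)

Answer: yes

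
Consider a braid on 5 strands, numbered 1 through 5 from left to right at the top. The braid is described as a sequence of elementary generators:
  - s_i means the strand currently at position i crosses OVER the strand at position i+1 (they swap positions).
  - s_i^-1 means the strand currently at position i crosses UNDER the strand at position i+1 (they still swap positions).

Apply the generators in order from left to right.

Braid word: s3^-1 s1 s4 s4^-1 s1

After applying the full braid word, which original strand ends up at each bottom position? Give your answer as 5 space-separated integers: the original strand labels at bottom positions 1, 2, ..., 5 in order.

Answer: 1 2 4 3 5

Derivation:
Gen 1 (s3^-1): strand 3 crosses under strand 4. Perm now: [1 2 4 3 5]
Gen 2 (s1): strand 1 crosses over strand 2. Perm now: [2 1 4 3 5]
Gen 3 (s4): strand 3 crosses over strand 5. Perm now: [2 1 4 5 3]
Gen 4 (s4^-1): strand 5 crosses under strand 3. Perm now: [2 1 4 3 5]
Gen 5 (s1): strand 2 crosses over strand 1. Perm now: [1 2 4 3 5]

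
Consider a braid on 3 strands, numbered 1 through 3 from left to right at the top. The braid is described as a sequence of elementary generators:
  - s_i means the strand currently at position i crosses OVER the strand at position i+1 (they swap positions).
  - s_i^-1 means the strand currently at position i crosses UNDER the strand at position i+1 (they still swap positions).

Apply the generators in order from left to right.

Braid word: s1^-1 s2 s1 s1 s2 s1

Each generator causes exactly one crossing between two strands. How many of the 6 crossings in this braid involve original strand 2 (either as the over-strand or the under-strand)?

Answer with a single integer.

Gen 1: crossing 1x2. Involves strand 2? yes. Count so far: 1
Gen 2: crossing 1x3. Involves strand 2? no. Count so far: 1
Gen 3: crossing 2x3. Involves strand 2? yes. Count so far: 2
Gen 4: crossing 3x2. Involves strand 2? yes. Count so far: 3
Gen 5: crossing 3x1. Involves strand 2? no. Count so far: 3
Gen 6: crossing 2x1. Involves strand 2? yes. Count so far: 4

Answer: 4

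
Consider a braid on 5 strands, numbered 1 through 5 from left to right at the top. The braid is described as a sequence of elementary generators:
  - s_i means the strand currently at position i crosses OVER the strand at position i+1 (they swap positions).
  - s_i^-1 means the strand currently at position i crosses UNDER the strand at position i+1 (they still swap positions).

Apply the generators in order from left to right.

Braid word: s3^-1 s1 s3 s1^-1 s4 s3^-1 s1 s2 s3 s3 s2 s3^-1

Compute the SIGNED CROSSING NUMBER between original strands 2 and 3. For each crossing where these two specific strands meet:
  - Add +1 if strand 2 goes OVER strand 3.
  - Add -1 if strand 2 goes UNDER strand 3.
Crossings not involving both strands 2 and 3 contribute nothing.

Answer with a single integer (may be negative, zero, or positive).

Answer: 0

Derivation:
Gen 1: crossing 3x4. Both 2&3? no. Sum: 0
Gen 2: crossing 1x2. Both 2&3? no. Sum: 0
Gen 3: crossing 4x3. Both 2&3? no. Sum: 0
Gen 4: crossing 2x1. Both 2&3? no. Sum: 0
Gen 5: crossing 4x5. Both 2&3? no. Sum: 0
Gen 6: crossing 3x5. Both 2&3? no. Sum: 0
Gen 7: crossing 1x2. Both 2&3? no. Sum: 0
Gen 8: crossing 1x5. Both 2&3? no. Sum: 0
Gen 9: crossing 1x3. Both 2&3? no. Sum: 0
Gen 10: crossing 3x1. Both 2&3? no. Sum: 0
Gen 11: crossing 5x1. Both 2&3? no. Sum: 0
Gen 12: crossing 5x3. Both 2&3? no. Sum: 0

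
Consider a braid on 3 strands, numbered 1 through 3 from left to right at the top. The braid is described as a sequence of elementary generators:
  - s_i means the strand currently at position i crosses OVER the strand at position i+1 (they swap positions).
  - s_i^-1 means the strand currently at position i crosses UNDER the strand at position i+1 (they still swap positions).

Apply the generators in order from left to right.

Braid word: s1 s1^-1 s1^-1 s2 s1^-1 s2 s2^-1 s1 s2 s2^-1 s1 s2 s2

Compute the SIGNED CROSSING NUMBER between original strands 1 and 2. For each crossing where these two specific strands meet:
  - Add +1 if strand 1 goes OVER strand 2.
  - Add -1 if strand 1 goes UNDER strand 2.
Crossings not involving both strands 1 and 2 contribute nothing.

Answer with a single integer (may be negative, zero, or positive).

Answer: -1

Derivation:
Gen 1: 1 over 2. Both 1&2? yes. Contrib: +1. Sum: 1
Gen 2: 2 under 1. Both 1&2? yes. Contrib: +1. Sum: 2
Gen 3: 1 under 2. Both 1&2? yes. Contrib: -1. Sum: 1
Gen 4: crossing 1x3. Both 1&2? no. Sum: 1
Gen 5: crossing 2x3. Both 1&2? no. Sum: 1
Gen 6: 2 over 1. Both 1&2? yes. Contrib: -1. Sum: 0
Gen 7: 1 under 2. Both 1&2? yes. Contrib: -1. Sum: -1
Gen 8: crossing 3x2. Both 1&2? no. Sum: -1
Gen 9: crossing 3x1. Both 1&2? no. Sum: -1
Gen 10: crossing 1x3. Both 1&2? no. Sum: -1
Gen 11: crossing 2x3. Both 1&2? no. Sum: -1
Gen 12: 2 over 1. Both 1&2? yes. Contrib: -1. Sum: -2
Gen 13: 1 over 2. Both 1&2? yes. Contrib: +1. Sum: -1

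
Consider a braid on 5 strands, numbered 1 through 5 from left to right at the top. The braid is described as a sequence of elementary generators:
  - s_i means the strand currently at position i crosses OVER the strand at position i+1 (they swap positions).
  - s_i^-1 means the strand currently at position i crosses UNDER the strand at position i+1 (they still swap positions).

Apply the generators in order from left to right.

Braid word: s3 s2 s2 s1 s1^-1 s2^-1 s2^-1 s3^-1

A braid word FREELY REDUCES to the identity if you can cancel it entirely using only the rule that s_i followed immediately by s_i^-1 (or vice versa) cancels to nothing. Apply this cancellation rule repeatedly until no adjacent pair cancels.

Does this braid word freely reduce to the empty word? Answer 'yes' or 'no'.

Answer: yes

Derivation:
Gen 1 (s3): push. Stack: [s3]
Gen 2 (s2): push. Stack: [s3 s2]
Gen 3 (s2): push. Stack: [s3 s2 s2]
Gen 4 (s1): push. Stack: [s3 s2 s2 s1]
Gen 5 (s1^-1): cancels prior s1. Stack: [s3 s2 s2]
Gen 6 (s2^-1): cancels prior s2. Stack: [s3 s2]
Gen 7 (s2^-1): cancels prior s2. Stack: [s3]
Gen 8 (s3^-1): cancels prior s3. Stack: []
Reduced word: (empty)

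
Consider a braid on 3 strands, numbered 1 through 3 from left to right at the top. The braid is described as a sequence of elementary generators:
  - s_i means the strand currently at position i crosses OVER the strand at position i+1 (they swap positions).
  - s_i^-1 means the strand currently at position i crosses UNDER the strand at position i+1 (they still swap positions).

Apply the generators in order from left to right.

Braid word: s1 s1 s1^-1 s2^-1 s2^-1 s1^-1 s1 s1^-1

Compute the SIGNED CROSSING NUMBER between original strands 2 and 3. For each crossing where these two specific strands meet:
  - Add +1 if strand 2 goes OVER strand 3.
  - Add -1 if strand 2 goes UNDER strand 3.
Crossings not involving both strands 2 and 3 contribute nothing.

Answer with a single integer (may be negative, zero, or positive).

Answer: 0

Derivation:
Gen 1: crossing 1x2. Both 2&3? no. Sum: 0
Gen 2: crossing 2x1. Both 2&3? no. Sum: 0
Gen 3: crossing 1x2. Both 2&3? no. Sum: 0
Gen 4: crossing 1x3. Both 2&3? no. Sum: 0
Gen 5: crossing 3x1. Both 2&3? no. Sum: 0
Gen 6: crossing 2x1. Both 2&3? no. Sum: 0
Gen 7: crossing 1x2. Both 2&3? no. Sum: 0
Gen 8: crossing 2x1. Both 2&3? no. Sum: 0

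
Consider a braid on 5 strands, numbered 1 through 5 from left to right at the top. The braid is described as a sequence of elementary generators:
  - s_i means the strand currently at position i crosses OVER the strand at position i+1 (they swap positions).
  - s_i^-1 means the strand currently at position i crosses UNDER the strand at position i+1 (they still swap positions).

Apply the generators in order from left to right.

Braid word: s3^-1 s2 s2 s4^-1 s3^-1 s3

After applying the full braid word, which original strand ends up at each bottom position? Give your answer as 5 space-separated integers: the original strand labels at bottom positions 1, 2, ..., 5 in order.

Gen 1 (s3^-1): strand 3 crosses under strand 4. Perm now: [1 2 4 3 5]
Gen 2 (s2): strand 2 crosses over strand 4. Perm now: [1 4 2 3 5]
Gen 3 (s2): strand 4 crosses over strand 2. Perm now: [1 2 4 3 5]
Gen 4 (s4^-1): strand 3 crosses under strand 5. Perm now: [1 2 4 5 3]
Gen 5 (s3^-1): strand 4 crosses under strand 5. Perm now: [1 2 5 4 3]
Gen 6 (s3): strand 5 crosses over strand 4. Perm now: [1 2 4 5 3]

Answer: 1 2 4 5 3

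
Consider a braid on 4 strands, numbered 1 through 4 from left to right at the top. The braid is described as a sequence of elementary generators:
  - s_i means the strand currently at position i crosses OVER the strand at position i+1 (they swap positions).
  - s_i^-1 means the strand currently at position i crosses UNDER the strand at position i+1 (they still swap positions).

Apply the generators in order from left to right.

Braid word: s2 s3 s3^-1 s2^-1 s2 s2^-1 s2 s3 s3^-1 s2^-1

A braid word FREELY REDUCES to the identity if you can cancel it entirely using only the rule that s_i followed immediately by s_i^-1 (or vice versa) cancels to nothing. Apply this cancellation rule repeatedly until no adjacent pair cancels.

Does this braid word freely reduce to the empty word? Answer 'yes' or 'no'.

Answer: yes

Derivation:
Gen 1 (s2): push. Stack: [s2]
Gen 2 (s3): push. Stack: [s2 s3]
Gen 3 (s3^-1): cancels prior s3. Stack: [s2]
Gen 4 (s2^-1): cancels prior s2. Stack: []
Gen 5 (s2): push. Stack: [s2]
Gen 6 (s2^-1): cancels prior s2. Stack: []
Gen 7 (s2): push. Stack: [s2]
Gen 8 (s3): push. Stack: [s2 s3]
Gen 9 (s3^-1): cancels prior s3. Stack: [s2]
Gen 10 (s2^-1): cancels prior s2. Stack: []
Reduced word: (empty)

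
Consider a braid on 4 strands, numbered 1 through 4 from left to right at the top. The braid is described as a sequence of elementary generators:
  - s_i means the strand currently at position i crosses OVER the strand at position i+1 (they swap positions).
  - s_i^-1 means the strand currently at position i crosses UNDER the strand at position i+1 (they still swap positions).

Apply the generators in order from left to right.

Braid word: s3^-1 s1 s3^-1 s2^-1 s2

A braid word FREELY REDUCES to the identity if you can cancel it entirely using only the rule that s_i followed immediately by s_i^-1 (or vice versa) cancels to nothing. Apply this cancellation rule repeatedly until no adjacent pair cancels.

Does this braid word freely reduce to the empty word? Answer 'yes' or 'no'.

Answer: no

Derivation:
Gen 1 (s3^-1): push. Stack: [s3^-1]
Gen 2 (s1): push. Stack: [s3^-1 s1]
Gen 3 (s3^-1): push. Stack: [s3^-1 s1 s3^-1]
Gen 4 (s2^-1): push. Stack: [s3^-1 s1 s3^-1 s2^-1]
Gen 5 (s2): cancels prior s2^-1. Stack: [s3^-1 s1 s3^-1]
Reduced word: s3^-1 s1 s3^-1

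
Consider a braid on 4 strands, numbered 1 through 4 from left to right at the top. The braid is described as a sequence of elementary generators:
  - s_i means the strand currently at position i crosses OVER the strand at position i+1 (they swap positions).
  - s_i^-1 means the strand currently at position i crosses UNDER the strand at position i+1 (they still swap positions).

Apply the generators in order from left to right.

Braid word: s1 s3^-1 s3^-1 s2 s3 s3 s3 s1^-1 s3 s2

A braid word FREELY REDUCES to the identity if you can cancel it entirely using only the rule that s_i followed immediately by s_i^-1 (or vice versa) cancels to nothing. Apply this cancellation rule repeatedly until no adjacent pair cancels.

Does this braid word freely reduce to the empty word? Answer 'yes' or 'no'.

Answer: no

Derivation:
Gen 1 (s1): push. Stack: [s1]
Gen 2 (s3^-1): push. Stack: [s1 s3^-1]
Gen 3 (s3^-1): push. Stack: [s1 s3^-1 s3^-1]
Gen 4 (s2): push. Stack: [s1 s3^-1 s3^-1 s2]
Gen 5 (s3): push. Stack: [s1 s3^-1 s3^-1 s2 s3]
Gen 6 (s3): push. Stack: [s1 s3^-1 s3^-1 s2 s3 s3]
Gen 7 (s3): push. Stack: [s1 s3^-1 s3^-1 s2 s3 s3 s3]
Gen 8 (s1^-1): push. Stack: [s1 s3^-1 s3^-1 s2 s3 s3 s3 s1^-1]
Gen 9 (s3): push. Stack: [s1 s3^-1 s3^-1 s2 s3 s3 s3 s1^-1 s3]
Gen 10 (s2): push. Stack: [s1 s3^-1 s3^-1 s2 s3 s3 s3 s1^-1 s3 s2]
Reduced word: s1 s3^-1 s3^-1 s2 s3 s3 s3 s1^-1 s3 s2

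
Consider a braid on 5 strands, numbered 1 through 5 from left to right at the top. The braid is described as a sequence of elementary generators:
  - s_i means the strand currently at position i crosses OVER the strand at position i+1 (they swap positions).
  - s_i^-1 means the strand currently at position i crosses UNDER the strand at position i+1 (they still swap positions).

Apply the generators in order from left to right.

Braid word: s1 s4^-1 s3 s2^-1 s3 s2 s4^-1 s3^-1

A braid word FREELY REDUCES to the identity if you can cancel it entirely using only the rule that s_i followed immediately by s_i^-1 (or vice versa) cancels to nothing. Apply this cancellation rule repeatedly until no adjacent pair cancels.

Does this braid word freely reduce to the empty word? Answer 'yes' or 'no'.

Answer: no

Derivation:
Gen 1 (s1): push. Stack: [s1]
Gen 2 (s4^-1): push. Stack: [s1 s4^-1]
Gen 3 (s3): push. Stack: [s1 s4^-1 s3]
Gen 4 (s2^-1): push. Stack: [s1 s4^-1 s3 s2^-1]
Gen 5 (s3): push. Stack: [s1 s4^-1 s3 s2^-1 s3]
Gen 6 (s2): push. Stack: [s1 s4^-1 s3 s2^-1 s3 s2]
Gen 7 (s4^-1): push. Stack: [s1 s4^-1 s3 s2^-1 s3 s2 s4^-1]
Gen 8 (s3^-1): push. Stack: [s1 s4^-1 s3 s2^-1 s3 s2 s4^-1 s3^-1]
Reduced word: s1 s4^-1 s3 s2^-1 s3 s2 s4^-1 s3^-1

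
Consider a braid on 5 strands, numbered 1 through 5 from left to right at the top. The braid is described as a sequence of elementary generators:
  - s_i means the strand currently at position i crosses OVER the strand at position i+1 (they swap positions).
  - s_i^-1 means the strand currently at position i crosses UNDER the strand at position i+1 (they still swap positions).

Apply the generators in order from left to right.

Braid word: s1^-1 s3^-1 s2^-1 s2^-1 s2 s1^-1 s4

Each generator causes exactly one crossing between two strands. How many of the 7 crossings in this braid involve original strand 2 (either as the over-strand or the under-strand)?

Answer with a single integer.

Answer: 2

Derivation:
Gen 1: crossing 1x2. Involves strand 2? yes. Count so far: 1
Gen 2: crossing 3x4. Involves strand 2? no. Count so far: 1
Gen 3: crossing 1x4. Involves strand 2? no. Count so far: 1
Gen 4: crossing 4x1. Involves strand 2? no. Count so far: 1
Gen 5: crossing 1x4. Involves strand 2? no. Count so far: 1
Gen 6: crossing 2x4. Involves strand 2? yes. Count so far: 2
Gen 7: crossing 3x5. Involves strand 2? no. Count so far: 2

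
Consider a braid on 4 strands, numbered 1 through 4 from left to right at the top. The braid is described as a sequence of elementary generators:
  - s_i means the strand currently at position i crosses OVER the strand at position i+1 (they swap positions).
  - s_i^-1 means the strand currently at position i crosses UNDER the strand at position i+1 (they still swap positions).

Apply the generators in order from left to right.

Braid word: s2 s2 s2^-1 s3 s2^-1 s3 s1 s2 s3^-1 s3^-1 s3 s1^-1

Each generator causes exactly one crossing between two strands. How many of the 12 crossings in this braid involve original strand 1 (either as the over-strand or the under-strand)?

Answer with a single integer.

Answer: 5

Derivation:
Gen 1: crossing 2x3. Involves strand 1? no. Count so far: 0
Gen 2: crossing 3x2. Involves strand 1? no. Count so far: 0
Gen 3: crossing 2x3. Involves strand 1? no. Count so far: 0
Gen 4: crossing 2x4. Involves strand 1? no. Count so far: 0
Gen 5: crossing 3x4. Involves strand 1? no. Count so far: 0
Gen 6: crossing 3x2. Involves strand 1? no. Count so far: 0
Gen 7: crossing 1x4. Involves strand 1? yes. Count so far: 1
Gen 8: crossing 1x2. Involves strand 1? yes. Count so far: 2
Gen 9: crossing 1x3. Involves strand 1? yes. Count so far: 3
Gen 10: crossing 3x1. Involves strand 1? yes. Count so far: 4
Gen 11: crossing 1x3. Involves strand 1? yes. Count so far: 5
Gen 12: crossing 4x2. Involves strand 1? no. Count so far: 5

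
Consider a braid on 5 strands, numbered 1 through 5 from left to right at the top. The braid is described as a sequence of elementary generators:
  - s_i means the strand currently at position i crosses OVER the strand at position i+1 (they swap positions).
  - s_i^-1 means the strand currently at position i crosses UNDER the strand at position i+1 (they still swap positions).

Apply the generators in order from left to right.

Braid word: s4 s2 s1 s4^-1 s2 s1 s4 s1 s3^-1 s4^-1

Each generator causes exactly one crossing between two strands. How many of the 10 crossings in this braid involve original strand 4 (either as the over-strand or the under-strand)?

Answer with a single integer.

Answer: 4

Derivation:
Gen 1: crossing 4x5. Involves strand 4? yes. Count so far: 1
Gen 2: crossing 2x3. Involves strand 4? no. Count so far: 1
Gen 3: crossing 1x3. Involves strand 4? no. Count so far: 1
Gen 4: crossing 5x4. Involves strand 4? yes. Count so far: 2
Gen 5: crossing 1x2. Involves strand 4? no. Count so far: 2
Gen 6: crossing 3x2. Involves strand 4? no. Count so far: 2
Gen 7: crossing 4x5. Involves strand 4? yes. Count so far: 3
Gen 8: crossing 2x3. Involves strand 4? no. Count so far: 3
Gen 9: crossing 1x5. Involves strand 4? no. Count so far: 3
Gen 10: crossing 1x4. Involves strand 4? yes. Count so far: 4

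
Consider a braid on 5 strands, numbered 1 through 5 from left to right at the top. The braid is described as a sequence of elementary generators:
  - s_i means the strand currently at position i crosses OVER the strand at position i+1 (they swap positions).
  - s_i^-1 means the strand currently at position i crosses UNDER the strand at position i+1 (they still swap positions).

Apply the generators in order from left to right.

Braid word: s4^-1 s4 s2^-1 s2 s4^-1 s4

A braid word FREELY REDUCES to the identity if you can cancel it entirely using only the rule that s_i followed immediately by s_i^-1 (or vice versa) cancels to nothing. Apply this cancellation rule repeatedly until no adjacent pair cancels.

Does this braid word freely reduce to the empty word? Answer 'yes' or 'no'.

Gen 1 (s4^-1): push. Stack: [s4^-1]
Gen 2 (s4): cancels prior s4^-1. Stack: []
Gen 3 (s2^-1): push. Stack: [s2^-1]
Gen 4 (s2): cancels prior s2^-1. Stack: []
Gen 5 (s4^-1): push. Stack: [s4^-1]
Gen 6 (s4): cancels prior s4^-1. Stack: []
Reduced word: (empty)

Answer: yes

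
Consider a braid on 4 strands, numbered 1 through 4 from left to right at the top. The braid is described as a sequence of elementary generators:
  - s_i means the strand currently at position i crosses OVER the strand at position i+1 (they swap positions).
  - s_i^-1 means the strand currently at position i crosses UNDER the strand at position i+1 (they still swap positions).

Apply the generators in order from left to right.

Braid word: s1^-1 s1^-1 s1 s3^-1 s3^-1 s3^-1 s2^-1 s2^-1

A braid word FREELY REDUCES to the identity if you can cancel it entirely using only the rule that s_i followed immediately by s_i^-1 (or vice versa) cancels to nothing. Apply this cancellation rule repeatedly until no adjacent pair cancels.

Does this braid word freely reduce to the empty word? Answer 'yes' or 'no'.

Gen 1 (s1^-1): push. Stack: [s1^-1]
Gen 2 (s1^-1): push. Stack: [s1^-1 s1^-1]
Gen 3 (s1): cancels prior s1^-1. Stack: [s1^-1]
Gen 4 (s3^-1): push. Stack: [s1^-1 s3^-1]
Gen 5 (s3^-1): push. Stack: [s1^-1 s3^-1 s3^-1]
Gen 6 (s3^-1): push. Stack: [s1^-1 s3^-1 s3^-1 s3^-1]
Gen 7 (s2^-1): push. Stack: [s1^-1 s3^-1 s3^-1 s3^-1 s2^-1]
Gen 8 (s2^-1): push. Stack: [s1^-1 s3^-1 s3^-1 s3^-1 s2^-1 s2^-1]
Reduced word: s1^-1 s3^-1 s3^-1 s3^-1 s2^-1 s2^-1

Answer: no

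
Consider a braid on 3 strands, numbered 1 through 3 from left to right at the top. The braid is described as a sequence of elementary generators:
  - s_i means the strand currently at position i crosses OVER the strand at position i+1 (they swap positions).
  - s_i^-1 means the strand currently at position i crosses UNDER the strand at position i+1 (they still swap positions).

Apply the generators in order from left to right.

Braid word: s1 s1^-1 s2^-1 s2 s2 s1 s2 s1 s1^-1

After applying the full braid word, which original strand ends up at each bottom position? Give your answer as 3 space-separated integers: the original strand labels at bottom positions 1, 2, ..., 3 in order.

Answer: 3 2 1

Derivation:
Gen 1 (s1): strand 1 crosses over strand 2. Perm now: [2 1 3]
Gen 2 (s1^-1): strand 2 crosses under strand 1. Perm now: [1 2 3]
Gen 3 (s2^-1): strand 2 crosses under strand 3. Perm now: [1 3 2]
Gen 4 (s2): strand 3 crosses over strand 2. Perm now: [1 2 3]
Gen 5 (s2): strand 2 crosses over strand 3. Perm now: [1 3 2]
Gen 6 (s1): strand 1 crosses over strand 3. Perm now: [3 1 2]
Gen 7 (s2): strand 1 crosses over strand 2. Perm now: [3 2 1]
Gen 8 (s1): strand 3 crosses over strand 2. Perm now: [2 3 1]
Gen 9 (s1^-1): strand 2 crosses under strand 3. Perm now: [3 2 1]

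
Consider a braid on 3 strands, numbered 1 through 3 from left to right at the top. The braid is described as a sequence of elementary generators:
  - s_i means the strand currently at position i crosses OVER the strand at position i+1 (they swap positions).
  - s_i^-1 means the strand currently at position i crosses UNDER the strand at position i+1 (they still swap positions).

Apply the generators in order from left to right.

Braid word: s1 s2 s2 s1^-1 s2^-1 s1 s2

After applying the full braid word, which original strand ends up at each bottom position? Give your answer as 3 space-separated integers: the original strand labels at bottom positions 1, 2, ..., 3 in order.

Gen 1 (s1): strand 1 crosses over strand 2. Perm now: [2 1 3]
Gen 2 (s2): strand 1 crosses over strand 3. Perm now: [2 3 1]
Gen 3 (s2): strand 3 crosses over strand 1. Perm now: [2 1 3]
Gen 4 (s1^-1): strand 2 crosses under strand 1. Perm now: [1 2 3]
Gen 5 (s2^-1): strand 2 crosses under strand 3. Perm now: [1 3 2]
Gen 6 (s1): strand 1 crosses over strand 3. Perm now: [3 1 2]
Gen 7 (s2): strand 1 crosses over strand 2. Perm now: [3 2 1]

Answer: 3 2 1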